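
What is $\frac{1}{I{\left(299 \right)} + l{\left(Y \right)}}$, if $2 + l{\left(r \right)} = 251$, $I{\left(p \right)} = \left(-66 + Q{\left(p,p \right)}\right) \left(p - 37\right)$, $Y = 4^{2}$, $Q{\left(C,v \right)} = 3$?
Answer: $- \frac{1}{16257} \approx -6.1512 \cdot 10^{-5}$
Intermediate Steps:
$Y = 16$
$I{\left(p \right)} = 2331 - 63 p$ ($I{\left(p \right)} = \left(-66 + 3\right) \left(p - 37\right) = - 63 \left(-37 + p\right) = 2331 - 63 p$)
$l{\left(r \right)} = 249$ ($l{\left(r \right)} = -2 + 251 = 249$)
$\frac{1}{I{\left(299 \right)} + l{\left(Y \right)}} = \frac{1}{\left(2331 - 18837\right) + 249} = \frac{1}{-16506 + 249} = \frac{1}{-16257} = - \frac{1}{16257}$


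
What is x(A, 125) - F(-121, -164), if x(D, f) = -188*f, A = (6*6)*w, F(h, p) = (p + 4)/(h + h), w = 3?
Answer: -2843580/121 ≈ -23501.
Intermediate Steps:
F(h, p) = (4 + p)/(2*h) (F(h, p) = (4 + p)/((2*h)) = (4 + p)*(1/(2*h)) = (4 + p)/(2*h))
A = 108 (A = (6*6)*3 = 36*3 = 108)
x(A, 125) - F(-121, -164) = -188*125 - (4 - 164)/(2*(-121)) = -23500 - (-1)*(-160)/(2*121) = -23500 - 1*80/121 = -23500 - 80/121 = -2843580/121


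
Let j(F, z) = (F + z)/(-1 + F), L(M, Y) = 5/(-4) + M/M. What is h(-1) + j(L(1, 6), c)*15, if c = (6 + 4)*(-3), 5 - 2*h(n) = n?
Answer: 366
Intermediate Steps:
h(n) = 5/2 - n/2
L(M, Y) = -1/4 (L(M, Y) = 5*(-1/4) + 1 = -5/4 + 1 = -1/4)
c = -30 (c = 10*(-3) = -30)
j(F, z) = (F + z)/(-1 + F)
h(-1) + j(L(1, 6), c)*15 = (5/2 - 1/2*(-1)) + ((-1/4 - 30)/(-1 - 1/4))*15 = (5/2 + 1/2) + (-121/4/(-5/4))*15 = 3 - 4/5*(-121/4)*15 = 3 + (121/5)*15 = 3 + 363 = 366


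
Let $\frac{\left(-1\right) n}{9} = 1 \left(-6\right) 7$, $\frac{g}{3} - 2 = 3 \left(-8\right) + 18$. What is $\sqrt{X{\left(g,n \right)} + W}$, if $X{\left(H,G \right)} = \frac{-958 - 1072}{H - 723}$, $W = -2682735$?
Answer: $\frac{i \sqrt{1183084917}}{21} \approx 1637.9 i$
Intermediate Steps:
$g = -12$ ($g = 6 + 3 \left(3 \left(-8\right) + 18\right) = 6 + 3 \left(-24 + 18\right) = 6 + 3 \left(-6\right) = 6 - 18 = -12$)
$n = 378$ ($n = - 9 \cdot 1 \left(-6\right) 7 = - 9 \left(\left(-6\right) 7\right) = \left(-9\right) \left(-42\right) = 378$)
$X{\left(H,G \right)} = - \frac{2030}{-723 + H}$
$\sqrt{X{\left(g,n \right)} + W} = \sqrt{- \frac{2030}{-723 - 12} - 2682735} = \sqrt{- \frac{2030}{-735} - 2682735} = \sqrt{\left(-2030\right) \left(- \frac{1}{735}\right) - 2682735} = \sqrt{\frac{58}{21} - 2682735} = \sqrt{- \frac{56337377}{21}} = \frac{i \sqrt{1183084917}}{21}$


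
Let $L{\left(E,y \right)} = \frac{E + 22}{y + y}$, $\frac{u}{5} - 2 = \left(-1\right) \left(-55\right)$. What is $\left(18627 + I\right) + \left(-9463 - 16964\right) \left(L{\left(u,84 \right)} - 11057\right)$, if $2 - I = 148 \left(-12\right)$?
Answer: $\frac{16361825301}{56} \approx 2.9218 \cdot 10^{8}$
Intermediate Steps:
$u = 285$ ($u = 10 + 5 \left(\left(-1\right) \left(-55\right)\right) = 10 + 5 \cdot 55 = 10 + 275 = 285$)
$L{\left(E,y \right)} = \frac{22 + E}{2 y}$
$I = 1778$ ($I = 2 - 148 \left(-12\right) = 2 - -1776 = 2 + 1776 = 1778$)
$\left(18627 + I\right) + \left(-9463 - 16964\right) \left(L{\left(u,84 \right)} - 11057\right) = \left(18627 + 1778\right) + \left(-9463 - 16964\right) \left(\frac{22 + 285}{2 \cdot 84} - 11057\right) = 20405 - 26427 \left(\frac{1}{2} \cdot \frac{1}{84} \cdot 307 - 11057\right) = 20405 - 26427 \left(\frac{307}{168} - 11057\right) = 20405 - - \frac{16360682621}{56} = 20405 + \frac{16360682621}{56} = \frac{16361825301}{56}$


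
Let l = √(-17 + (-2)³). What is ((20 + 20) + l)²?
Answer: 1575 + 400*I ≈ 1575.0 + 400.0*I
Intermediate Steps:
l = 5*I (l = √(-17 - 8) = √(-25) = 5*I ≈ 5.0*I)
((20 + 20) + l)² = ((20 + 20) + 5*I)² = (40 + 5*I)²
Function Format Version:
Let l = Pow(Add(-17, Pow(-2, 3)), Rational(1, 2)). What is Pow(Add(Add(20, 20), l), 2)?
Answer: Add(1575, Mul(400, I)) ≈ Add(1575.0, Mul(400.00, I))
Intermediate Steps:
l = Mul(5, I) (l = Pow(Add(-17, -8), Rational(1, 2)) = Pow(-25, Rational(1, 2)) = Mul(5, I) ≈ Mul(5.0000, I))
Pow(Add(Add(20, 20), l), 2) = Pow(Add(Add(20, 20), Mul(5, I)), 2) = Pow(Add(40, Mul(5, I)), 2)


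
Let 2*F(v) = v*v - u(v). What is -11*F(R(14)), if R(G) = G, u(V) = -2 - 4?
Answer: -1111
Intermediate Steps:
u(V) = -6
F(v) = 3 + v**2/2 (F(v) = (v*v - 1*(-6))/2 = (v**2 + 6)/2 = (6 + v**2)/2 = 3 + v**2/2)
-11*F(R(14)) = -11*(3 + (1/2)*14**2) = -11*(3 + (1/2)*196) = -11*(3 + 98) = -11*101 = -1111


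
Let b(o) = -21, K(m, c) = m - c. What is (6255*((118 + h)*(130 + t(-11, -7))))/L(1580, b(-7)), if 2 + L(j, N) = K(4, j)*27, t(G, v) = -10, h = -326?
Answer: 78062400/21277 ≈ 3668.9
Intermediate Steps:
L(j, N) = 106 - 27*j (L(j, N) = -2 + (4 - j)*27 = -2 + (108 - 27*j) = 106 - 27*j)
(6255*((118 + h)*(130 + t(-11, -7))))/L(1580, b(-7)) = (6255*((118 - 326)*(130 - 10)))/(106 - 27*1580) = (6255*(-208*120))/(106 - 42660) = (6255*(-24960))/(-42554) = -156124800*(-1/42554) = 78062400/21277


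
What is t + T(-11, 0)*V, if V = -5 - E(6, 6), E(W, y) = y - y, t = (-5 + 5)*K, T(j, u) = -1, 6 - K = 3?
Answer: 5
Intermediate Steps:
K = 3 (K = 6 - 1*3 = 6 - 3 = 3)
t = 0 (t = (-5 + 5)*3 = 0*3 = 0)
E(W, y) = 0
V = -5 (V = -5 - 1*0 = -5 + 0 = -5)
t + T(-11, 0)*V = 0 - 1*(-5) = 0 + 5 = 5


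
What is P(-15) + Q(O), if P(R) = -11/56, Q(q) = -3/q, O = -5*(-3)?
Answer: -111/280 ≈ -0.39643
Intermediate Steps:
O = 15
P(R) = -11/56 (P(R) = -11*1/56 = -11/56)
P(-15) + Q(O) = -11/56 - 3/15 = -11/56 - 3*1/15 = -11/56 - ⅕ = -111/280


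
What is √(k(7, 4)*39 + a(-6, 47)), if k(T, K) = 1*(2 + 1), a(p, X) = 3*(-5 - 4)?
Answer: 3*√10 ≈ 9.4868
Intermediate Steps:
a(p, X) = -27 (a(p, X) = 3*(-9) = -27)
k(T, K) = 3 (k(T, K) = 1*3 = 3)
√(k(7, 4)*39 + a(-6, 47)) = √(3*39 - 27) = √(117 - 27) = √90 = 3*√10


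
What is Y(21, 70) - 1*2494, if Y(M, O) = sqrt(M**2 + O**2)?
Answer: -2494 + 7*sqrt(109) ≈ -2420.9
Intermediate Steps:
Y(21, 70) - 1*2494 = sqrt(21**2 + 70**2) - 1*2494 = sqrt(441 + 4900) - 2494 = sqrt(5341) - 2494 = 7*sqrt(109) - 2494 = -2494 + 7*sqrt(109)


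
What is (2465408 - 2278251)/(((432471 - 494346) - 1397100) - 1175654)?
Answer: -187157/2634629 ≈ -0.071037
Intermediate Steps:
(2465408 - 2278251)/(((432471 - 494346) - 1397100) - 1175654) = 187157/((-61875 - 1397100) - 1175654) = 187157/(-1458975 - 1175654) = 187157/(-2634629) = 187157*(-1/2634629) = -187157/2634629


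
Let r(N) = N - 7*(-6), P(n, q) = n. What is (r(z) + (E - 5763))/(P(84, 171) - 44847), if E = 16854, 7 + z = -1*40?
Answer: -11086/44763 ≈ -0.24766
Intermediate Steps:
z = -47 (z = -7 - 1*40 = -7 - 40 = -47)
r(N) = 42 + N (r(N) = N + 42 = 42 + N)
(r(z) + (E - 5763))/(P(84, 171) - 44847) = ((42 - 47) + (16854 - 5763))/(84 - 44847) = (-5 + 11091)/(-44763) = 11086*(-1/44763) = -11086/44763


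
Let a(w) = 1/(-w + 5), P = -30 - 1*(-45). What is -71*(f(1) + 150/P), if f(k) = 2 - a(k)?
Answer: -3337/4 ≈ -834.25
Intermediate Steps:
P = 15 (P = -30 + 45 = 15)
a(w) = 1/(5 - w)
f(k) = 2 + 1/(-5 + k) (f(k) = 2 - (-1)/(-5 + k) = 2 + 1/(-5 + k))
-71*(f(1) + 150/P) = -71*((-9 + 2*1)/(-5 + 1) + 150/15) = -71*((-9 + 2)/(-4) + 150*(1/15)) = -71*(-¼*(-7) + 10) = -71*(7/4 + 10) = -71*47/4 = -3337/4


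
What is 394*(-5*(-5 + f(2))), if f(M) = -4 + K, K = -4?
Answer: 25610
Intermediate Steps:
f(M) = -8 (f(M) = -4 - 4 = -8)
394*(-5*(-5 + f(2))) = 394*(-5*(-5 - 8)) = 394*(-5*(-13)) = 394*65 = 25610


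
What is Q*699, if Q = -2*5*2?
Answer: -13980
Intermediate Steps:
Q = -20 (Q = -10*2 = -20)
Q*699 = -20*699 = -13980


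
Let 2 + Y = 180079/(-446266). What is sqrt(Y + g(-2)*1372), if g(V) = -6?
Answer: I*sqrt(1639908987387918)/446266 ≈ 90.744*I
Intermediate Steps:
Y = -1072611/446266 (Y = -2 + 180079/(-446266) = -2 + 180079*(-1/446266) = -2 - 180079/446266 = -1072611/446266 ≈ -2.4035)
sqrt(Y + g(-2)*1372) = sqrt(-1072611/446266 - 6*1372) = sqrt(-1072611/446266 - 8232) = sqrt(-3674734323/446266) = I*sqrt(1639908987387918)/446266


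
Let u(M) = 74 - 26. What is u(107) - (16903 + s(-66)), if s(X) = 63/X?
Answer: -370789/22 ≈ -16854.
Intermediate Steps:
u(M) = 48
u(107) - (16903 + s(-66)) = 48 - (16903 + 63/(-66)) = 48 - (16903 + 63*(-1/66)) = 48 - (16903 - 21/22) = 48 - 1*371845/22 = 48 - 371845/22 = -370789/22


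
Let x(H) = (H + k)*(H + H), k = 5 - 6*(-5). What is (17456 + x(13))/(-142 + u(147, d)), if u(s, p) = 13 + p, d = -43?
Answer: -4676/43 ≈ -108.74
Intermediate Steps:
k = 35 (k = 5 + 30 = 35)
x(H) = 2*H*(35 + H) (x(H) = (H + 35)*(H + H) = (35 + H)*(2*H) = 2*H*(35 + H))
(17456 + x(13))/(-142 + u(147, d)) = (17456 + 2*13*(35 + 13))/(-142 + (13 - 43)) = (17456 + 2*13*48)/(-142 - 30) = (17456 + 1248)/(-172) = 18704*(-1/172) = -4676/43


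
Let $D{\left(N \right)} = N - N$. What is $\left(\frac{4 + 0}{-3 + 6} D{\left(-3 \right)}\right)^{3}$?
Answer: $0$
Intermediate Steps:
$D{\left(N \right)} = 0$
$\left(\frac{4 + 0}{-3 + 6} D{\left(-3 \right)}\right)^{3} = \left(\frac{4 + 0}{-3 + 6} \cdot 0\right)^{3} = \left(\frac{4}{3} \cdot 0\right)^{3} = 0^{3} = 0$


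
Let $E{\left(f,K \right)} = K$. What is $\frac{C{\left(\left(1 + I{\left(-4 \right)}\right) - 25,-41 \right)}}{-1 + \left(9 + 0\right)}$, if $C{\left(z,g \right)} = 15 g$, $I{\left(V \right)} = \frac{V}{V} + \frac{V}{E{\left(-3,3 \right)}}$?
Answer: $- \frac{615}{8} \approx -76.875$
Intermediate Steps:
$I{\left(V \right)} = 1 + \frac{V}{3}$ ($I{\left(V \right)} = \frac{V}{V} + \frac{V}{3} = 1 + V \frac{1}{3} = 1 + \frac{V}{3}$)
$\frac{C{\left(\left(1 + I{\left(-4 \right)}\right) - 25,-41 \right)}}{-1 + \left(9 + 0\right)} = \frac{15 \left(-41\right)}{-1 + \left(9 + 0\right)} = \frac{1}{-1 + 9} \left(-615\right) = \frac{1}{8} \left(-615\right) = - \frac{615}{8}$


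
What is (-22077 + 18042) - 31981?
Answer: -36016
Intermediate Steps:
(-22077 + 18042) - 31981 = -4035 - 31981 = -36016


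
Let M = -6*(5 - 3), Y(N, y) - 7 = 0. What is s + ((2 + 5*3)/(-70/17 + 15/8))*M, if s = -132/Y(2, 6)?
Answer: 153948/2135 ≈ 72.107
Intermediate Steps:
Y(N, y) = 7 (Y(N, y) = 7 + 0 = 7)
M = -12 (M = -6*2 = -12)
s = -132/7 ≈ -18.857
s + ((2 + 5*3)/(-70/17 + 15/8))*M = -132/7 + ((2 + 5*3)/(-70/17 + 15/8))*(-12) = -132/7 + ((2 + 15)/(-70*1/17 + 15*(1/8)))*(-12) = -132/7 + (17/(-70/17 + 15/8))*(-12) = -132/7 + (17/(-305/136))*(-12) = -132/7 + (17*(-136/305))*(-12) = -132/7 - 2312/305*(-12) = -132/7 + 27744/305 = 153948/2135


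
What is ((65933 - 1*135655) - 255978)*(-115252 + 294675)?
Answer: -58438071100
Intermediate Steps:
((65933 - 1*135655) - 255978)*(-115252 + 294675) = ((65933 - 135655) - 255978)*179423 = (-69722 - 255978)*179423 = -325700*179423 = -58438071100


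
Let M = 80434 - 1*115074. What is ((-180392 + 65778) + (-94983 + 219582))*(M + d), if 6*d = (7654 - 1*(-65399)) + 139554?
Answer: 15866165/2 ≈ 7.9331e+6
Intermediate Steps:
M = -34640 (M = 80434 - 115074 = -34640)
d = 70869/2 (d = ((7654 - 1*(-65399)) + 139554)/6 = ((7654 + 65399) + 139554)/6 = (73053 + 139554)/6 = (1/6)*212607 = 70869/2 ≈ 35435.)
((-180392 + 65778) + (-94983 + 219582))*(M + d) = ((-180392 + 65778) + (-94983 + 219582))*(-34640 + 70869/2) = (-114614 + 124599)*(1589/2) = 9985*(1589/2) = 15866165/2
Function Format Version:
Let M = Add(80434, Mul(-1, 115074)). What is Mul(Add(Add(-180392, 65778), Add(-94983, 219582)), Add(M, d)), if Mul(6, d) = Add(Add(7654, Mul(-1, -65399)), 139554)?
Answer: Rational(15866165, 2) ≈ 7.9331e+6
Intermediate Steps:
M = -34640 (M = Add(80434, -115074) = -34640)
d = Rational(70869, 2) (d = Mul(Rational(1, 6), Add(Add(7654, Mul(-1, -65399)), 139554)) = Mul(Rational(1, 6), Add(Add(7654, 65399), 139554)) = Mul(Rational(1, 6), Add(73053, 139554)) = Mul(Rational(1, 6), 212607) = Rational(70869, 2) ≈ 35435.)
Mul(Add(Add(-180392, 65778), Add(-94983, 219582)), Add(M, d)) = Mul(Add(Add(-180392, 65778), Add(-94983, 219582)), Add(-34640, Rational(70869, 2))) = Mul(Add(-114614, 124599), Rational(1589, 2)) = Mul(9985, Rational(1589, 2)) = Rational(15866165, 2)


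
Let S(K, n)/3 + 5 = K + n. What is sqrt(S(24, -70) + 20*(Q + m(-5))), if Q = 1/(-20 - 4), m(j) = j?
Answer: I*sqrt(9138)/6 ≈ 15.932*I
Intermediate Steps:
Q = -1/24 (Q = 1/(-24) = -1/24 ≈ -0.041667)
S(K, n) = -15 + 3*K + 3*n (S(K, n) = -15 + 3*(K + n) = -15 + (3*K + 3*n) = -15 + 3*K + 3*n)
sqrt(S(24, -70) + 20*(Q + m(-5))) = sqrt((-15 + 3*24 + 3*(-70)) + 20*(-1/24 - 5)) = sqrt((-15 + 72 - 210) + 20*(-121/24)) = sqrt(-153 - 605/6) = sqrt(-1523/6) = I*sqrt(9138)/6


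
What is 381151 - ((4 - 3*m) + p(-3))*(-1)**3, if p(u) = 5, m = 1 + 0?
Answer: 381157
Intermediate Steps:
m = 1
381151 - ((4 - 3*m) + p(-3))*(-1)**3 = 381151 - ((4 - 3*1) + 5)*(-1)**3 = 381151 - ((4 - 3) + 5)*(-1) = 381151 - (1 + 5)*(-1) = 381151 - 6*(-1) = 381151 - 1*(-6) = 381151 + 6 = 381157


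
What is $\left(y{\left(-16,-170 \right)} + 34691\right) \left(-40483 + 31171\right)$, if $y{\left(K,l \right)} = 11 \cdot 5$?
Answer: $-323554752$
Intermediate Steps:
$y{\left(K,l \right)} = 55$
$\left(y{\left(-16,-170 \right)} + 34691\right) \left(-40483 + 31171\right) = \left(55 + 34691\right) \left(-40483 + 31171\right) = 34746 \left(-9312\right) = -323554752$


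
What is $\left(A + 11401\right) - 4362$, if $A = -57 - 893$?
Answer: $6089$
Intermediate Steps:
$A = -950$ ($A = -57 - 893 = -950$)
$\left(A + 11401\right) - 4362 = \left(-950 + 11401\right) - 4362 = 10451 + \left(-11893 + 7531\right) = 10451 - 4362 = 6089$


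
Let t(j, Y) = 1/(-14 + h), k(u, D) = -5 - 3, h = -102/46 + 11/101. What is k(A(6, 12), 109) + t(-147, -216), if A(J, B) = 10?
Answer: -301683/37420 ≈ -8.0621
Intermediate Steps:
h = -4898/2323 (h = -102*1/46 + 11*(1/101) = -51/23 + 11/101 = -4898/2323 ≈ -2.1085)
k(u, D) = -8
t(j, Y) = -2323/37420 (t(j, Y) = 1/(-14 - 4898/2323) = 1/(-37420/2323) = -2323/37420)
k(A(6, 12), 109) + t(-147, -216) = -8 - 2323/37420 = -301683/37420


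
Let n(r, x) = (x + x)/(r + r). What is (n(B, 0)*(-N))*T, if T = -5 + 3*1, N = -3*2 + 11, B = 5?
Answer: 0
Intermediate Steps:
n(r, x) = x/r (n(r, x) = (2*x)/((2*r)) = (2*x)*(1/(2*r)) = x/r)
N = 5 (N = -6 + 11 = 5)
T = -2 (T = -5 + 3 = -2)
(n(B, 0)*(-N))*T = ((0/5)*(-1*5))*(-2) = ((0*(1/5))*(-5))*(-2) = (0*(-5))*(-2) = 0*(-2) = 0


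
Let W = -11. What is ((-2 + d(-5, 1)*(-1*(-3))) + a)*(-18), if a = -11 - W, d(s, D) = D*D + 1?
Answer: -72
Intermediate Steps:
d(s, D) = 1 + D² (d(s, D) = D² + 1 = 1 + D²)
a = 0 (a = -11 - 1*(-11) = -11 + 11 = 0)
((-2 + d(-5, 1)*(-1*(-3))) + a)*(-18) = ((-2 + (1 + 1²)*(-1*(-3))) + 0)*(-18) = ((-2 + (1 + 1)*3) + 0)*(-18) = ((-2 + 2*3) + 0)*(-18) = ((-2 + 6) + 0)*(-18) = (4 + 0)*(-18) = 4*(-18) = -72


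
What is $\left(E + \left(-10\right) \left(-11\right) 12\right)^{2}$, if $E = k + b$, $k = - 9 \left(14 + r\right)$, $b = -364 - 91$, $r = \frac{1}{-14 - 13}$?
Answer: $\frac{4919524}{9} \approx 5.4661 \cdot 10^{5}$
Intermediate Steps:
$r = - \frac{1}{27}$ ($r = \frac{1}{-27} = - \frac{1}{27} \approx -0.037037$)
$b = -455$ ($b = -364 - 91 = -455$)
$k = - \frac{377}{3}$ ($k = - 9 \left(14 - \frac{1}{27}\right) = \left(-9\right) \frac{377}{27} = - \frac{377}{3} \approx -125.67$)
$E = - \frac{1742}{3}$ ($E = - \frac{377}{3} - 455 = - \frac{1742}{3} \approx -580.67$)
$\left(E + \left(-10\right) \left(-11\right) 12\right)^{2} = \left(- \frac{1742}{3} + \left(-10\right) \left(-11\right) 12\right)^{2} = \left(- \frac{1742}{3} + 110 \cdot 12\right)^{2} = \left(- \frac{1742}{3} + 1320\right)^{2} = \left(\frac{2218}{3}\right)^{2} = \frac{4919524}{9}$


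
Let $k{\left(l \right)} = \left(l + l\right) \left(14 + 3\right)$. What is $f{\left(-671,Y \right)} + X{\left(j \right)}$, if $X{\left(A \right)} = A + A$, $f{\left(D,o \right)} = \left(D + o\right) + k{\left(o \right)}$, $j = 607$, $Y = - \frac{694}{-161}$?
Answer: $\frac{15959}{23} \approx 693.87$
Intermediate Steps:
$Y = \frac{694}{161}$ ($Y = \left(-694\right) \left(- \frac{1}{161}\right) = \frac{694}{161} \approx 4.3106$)
$k{\left(l \right)} = 34 l$ ($k{\left(l \right)} = 2 l 17 = 34 l$)
$f{\left(D,o \right)} = D + 35 o$ ($f{\left(D,o \right)} = \left(D + o\right) + 34 o = D + 35 o$)
$X{\left(A \right)} = 2 A$
$f{\left(-671,Y \right)} + X{\left(j \right)} = \left(-671 + 35 \cdot \frac{694}{161}\right) + 2 \cdot 607 = \left(-671 + \frac{3470}{23}\right) + 1214 = - \frac{11963}{23} + 1214 = \frac{15959}{23}$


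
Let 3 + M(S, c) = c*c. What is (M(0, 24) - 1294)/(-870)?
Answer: 721/870 ≈ 0.82874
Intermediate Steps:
M(S, c) = -3 + c**2 (M(S, c) = -3 + c*c = -3 + c**2)
(M(0, 24) - 1294)/(-870) = ((-3 + 24**2) - 1294)/(-870) = ((-3 + 576) - 1294)*(-1/870) = (573 - 1294)*(-1/870) = -721*(-1/870) = 721/870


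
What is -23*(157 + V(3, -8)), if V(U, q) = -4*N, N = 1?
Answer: -3519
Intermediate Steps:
V(U, q) = -4 (V(U, q) = -4*1 = -4)
-23*(157 + V(3, -8)) = -23*(157 - 4) = -23*153 = -3519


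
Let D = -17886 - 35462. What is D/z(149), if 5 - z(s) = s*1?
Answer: 13337/36 ≈ 370.47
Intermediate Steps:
z(s) = 5 - s
D = -53348
D/z(149) = -53348/(5 - 1*149) = -53348/(5 - 149) = -53348/(-144) = -53348*(-1/144) = 13337/36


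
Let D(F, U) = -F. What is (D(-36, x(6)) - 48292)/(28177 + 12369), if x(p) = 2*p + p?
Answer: -24128/20273 ≈ -1.1902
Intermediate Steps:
x(p) = 3*p
(D(-36, x(6)) - 48292)/(28177 + 12369) = (-1*(-36) - 48292)/(28177 + 12369) = (36 - 48292)/40546 = -48256*1/40546 = -24128/20273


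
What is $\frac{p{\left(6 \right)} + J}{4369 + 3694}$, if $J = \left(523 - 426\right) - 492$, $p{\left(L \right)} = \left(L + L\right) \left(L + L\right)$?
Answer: $- \frac{251}{8063} \approx -0.03113$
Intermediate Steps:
$p{\left(L \right)} = 4 L^{2}$ ($p{\left(L \right)} = 2 L 2 L = 4 L^{2}$)
$J = -395$ ($J = 97 - 492 = -395$)
$\frac{p{\left(6 \right)} + J}{4369 + 3694} = \frac{4 \cdot 6^{2} - 395}{4369 + 3694} = \frac{4 \cdot 36 - 395}{8063} = \left(144 - 395\right) \frac{1}{8063} = \left(-251\right) \frac{1}{8063} = - \frac{251}{8063}$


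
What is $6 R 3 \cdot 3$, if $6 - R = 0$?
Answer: $324$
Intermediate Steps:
$R = 6$ ($R = 6 - 0 = 6 + 0 = 6$)
$6 R 3 \cdot 3 = 6 \cdot 6 \cdot 3 \cdot 3 = 36 \cdot 9 = 324$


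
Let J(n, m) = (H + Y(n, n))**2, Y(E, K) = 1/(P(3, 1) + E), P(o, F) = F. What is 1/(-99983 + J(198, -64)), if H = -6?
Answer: -39601/3958003534 ≈ -1.0005e-5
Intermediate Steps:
Y(E, K) = 1/(1 + E)
J(n, m) = (-6 + 1/(1 + n))**2
1/(-99983 + J(198, -64)) = 1/(-99983 + (5 + 6*198)**2/(1 + 198)**2) = 1/(-99983 + (5 + 1188)**2/199**2) = 1/(-99983 + (1/39601)*1193**2) = 1/(-99983 + (1/39601)*1423249) = 1/(-99983 + 1423249/39601) = 1/(-3958003534/39601) = -39601/3958003534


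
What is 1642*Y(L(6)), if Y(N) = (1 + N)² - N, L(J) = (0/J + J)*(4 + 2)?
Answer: 2188786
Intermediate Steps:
L(J) = 6*J (L(J) = (0 + J)*6 = J*6 = 6*J)
1642*Y(L(6)) = 1642*((1 + 6*6)² - 6*6) = 1642*((1 + 36)² - 1*36) = 1642*(37² - 36) = 1642*(1369 - 36) = 1642*1333 = 2188786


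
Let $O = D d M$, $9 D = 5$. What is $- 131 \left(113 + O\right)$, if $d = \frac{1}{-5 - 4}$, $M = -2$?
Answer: $- \frac{1200353}{81} \approx -14819.0$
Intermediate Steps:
$D = \frac{5}{9}$ ($D = \frac{1}{9} \cdot 5 = \frac{5}{9} \approx 0.55556$)
$d = - \frac{1}{9}$ ($d = \frac{1}{-9} = - \frac{1}{9} \approx -0.11111$)
$O = \frac{10}{81}$ ($O = \frac{5}{9} \left(- \frac{1}{9}\right) \left(-2\right) = \left(- \frac{5}{81}\right) \left(-2\right) = \frac{10}{81} \approx 0.12346$)
$- 131 \left(113 + O\right) = - 131 \left(113 + \frac{10}{81}\right) = \left(-131\right) \frac{9163}{81} = - \frac{1200353}{81}$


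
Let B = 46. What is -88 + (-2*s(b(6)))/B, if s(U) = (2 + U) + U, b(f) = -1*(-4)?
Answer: -2034/23 ≈ -88.435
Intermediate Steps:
b(f) = 4
s(U) = 2 + 2*U
-88 + (-2*s(b(6)))/B = -88 + (-2*(2 + 2*4))/46 = -88 + (-2*(2 + 8))/46 = -88 + (-2*10)/46 = -88 + (1/46)*(-20) = -88 - 10/23 = -2034/23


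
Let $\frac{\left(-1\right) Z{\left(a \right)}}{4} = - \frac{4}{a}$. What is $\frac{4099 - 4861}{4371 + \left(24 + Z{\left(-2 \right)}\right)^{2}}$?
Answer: $- \frac{762}{4627} \approx -0.16469$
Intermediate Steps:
$Z{\left(a \right)} = \frac{16}{a}$ ($Z{\left(a \right)} = - 4 \left(- \frac{4}{a}\right) = \frac{16}{a}$)
$\frac{4099 - 4861}{4371 + \left(24 + Z{\left(-2 \right)}\right)^{2}} = \frac{4099 - 4861}{4371 + \left(24 + \frac{16}{-2}\right)^{2}} = - \frac{762}{4371 + \left(24 + 16 \left(- \frac{1}{2}\right)\right)^{2}} = - \frac{762}{4371 + \left(24 - 8\right)^{2}} = - \frac{762}{4371 + 16^{2}} = - \frac{762}{4371 + 256} = - \frac{762}{4627}$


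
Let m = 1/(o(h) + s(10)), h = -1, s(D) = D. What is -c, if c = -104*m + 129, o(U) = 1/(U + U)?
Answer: -2243/19 ≈ -118.05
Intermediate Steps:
o(U) = 1/(2*U)
m = 2/19 (m = 1/((½)/(-1) + 10) = 1/((½)*(-1) + 10) = 1/(-½ + 10) = 1/(19/2) = 2/19 ≈ 0.10526)
c = 2243/19 (c = -104*2/19 + 129 = -208/19 + 129 = 2243/19 ≈ 118.05)
-c = -1*2243/19 = -2243/19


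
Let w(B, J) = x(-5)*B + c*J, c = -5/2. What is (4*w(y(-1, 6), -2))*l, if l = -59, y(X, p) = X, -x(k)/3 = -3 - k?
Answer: -2596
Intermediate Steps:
x(k) = 9 + 3*k (x(k) = -3*(-3 - k) = 9 + 3*k)
c = -5/2 (c = -5*1/2 = -5/2 ≈ -2.5000)
w(B, J) = -6*B - 5*J/2 (w(B, J) = (9 + 3*(-5))*B - 5*J/2 = (9 - 15)*B - 5*J/2 = -6*B - 5*J/2)
(4*w(y(-1, 6), -2))*l = (4*(-6*(-1) - 5/2*(-2)))*(-59) = (4*(6 + 5))*(-59) = (4*11)*(-59) = 44*(-59) = -2596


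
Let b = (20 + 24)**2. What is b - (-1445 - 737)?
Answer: 4118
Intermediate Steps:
b = 1936 (b = 44**2 = 1936)
b - (-1445 - 737) = 1936 - (-1445 - 737) = 1936 - 1*(-2182) = 1936 + 2182 = 4118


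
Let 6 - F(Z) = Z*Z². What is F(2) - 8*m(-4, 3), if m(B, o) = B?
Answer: 30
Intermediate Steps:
F(Z) = 6 - Z³ (F(Z) = 6 - Z*Z² = 6 - Z³)
F(2) - 8*m(-4, 3) = (6 - 1*2³) - 8*(-4) = (6 - 1*8) + 32 = (6 - 8) + 32 = -2 + 32 = 30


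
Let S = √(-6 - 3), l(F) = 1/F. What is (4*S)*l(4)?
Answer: 3*I ≈ 3.0*I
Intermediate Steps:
l(F) = 1/F
S = 3*I (S = √(-9) = 3*I ≈ 3.0*I)
(4*S)*l(4) = (4*(3*I))/4 = (12*I)*(¼) = 3*I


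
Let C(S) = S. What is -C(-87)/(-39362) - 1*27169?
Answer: -1069426265/39362 ≈ -27169.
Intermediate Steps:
-C(-87)/(-39362) - 1*27169 = -(-87)/(-39362) - 1*27169 = -(-87)*(-1)/39362 - 27169 = -1*87/39362 - 27169 = -87/39362 - 27169 = -1069426265/39362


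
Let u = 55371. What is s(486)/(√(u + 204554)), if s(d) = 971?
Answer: 971*√10397/51985 ≈ 1.9046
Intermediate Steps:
s(486)/(√(u + 204554)) = 971/(√(55371 + 204554)) = 971/(√259925) = 971/((5*√10397)) = 971*(√10397/51985) = 971*√10397/51985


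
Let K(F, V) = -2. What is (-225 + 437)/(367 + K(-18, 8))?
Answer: 212/365 ≈ 0.58082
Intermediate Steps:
(-225 + 437)/(367 + K(-18, 8)) = (-225 + 437)/(367 - 2) = 212/365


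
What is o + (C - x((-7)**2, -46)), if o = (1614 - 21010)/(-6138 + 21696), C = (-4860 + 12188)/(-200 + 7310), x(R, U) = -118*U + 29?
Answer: -50305244933/9218115 ≈ -5457.2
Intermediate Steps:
x(R, U) = 29 - 118*U
C = 3664/3555 (C = 7328/7110 = 7328*(1/7110) = 3664/3555 ≈ 1.0307)
o = -9698/7779 (o = -19396/15558 = -19396*1/15558 = -9698/7779 ≈ -1.2467)
o + (C - x((-7)**2, -46)) = -9698/7779 + (3664/3555 - (29 - 118*(-46))) = -9698/7779 + (3664/3555 - (29 + 5428)) = -9698/7779 + (3664/3555 - 1*5457) = -9698/7779 + (3664/3555 - 5457) = -9698/7779 - 19395971/3555 = -50305244933/9218115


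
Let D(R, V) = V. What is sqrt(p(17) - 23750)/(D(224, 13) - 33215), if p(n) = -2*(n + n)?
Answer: -I*sqrt(23818)/33202 ≈ -0.0046482*I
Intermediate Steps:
p(n) = -4*n
sqrt(p(17) - 23750)/(D(224, 13) - 33215) = sqrt(-4*17 - 23750)/(13 - 33215) = sqrt(-68 - 23750)/(-33202) = sqrt(-23818)*(-1/33202) = (I*sqrt(23818))*(-1/33202) = -I*sqrt(23818)/33202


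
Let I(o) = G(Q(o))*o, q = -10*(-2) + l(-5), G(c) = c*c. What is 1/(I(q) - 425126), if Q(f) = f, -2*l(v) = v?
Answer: -8/3309883 ≈ -2.4170e-6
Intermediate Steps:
l(v) = -v/2
G(c) = c²
q = 45/2 (q = -10*(-2) - ½*(-5) = 20 + 5/2 = 45/2 ≈ 22.500)
I(o) = o³ (I(o) = o²*o = o³)
1/(I(q) - 425126) = 1/((45/2)³ - 425126) = 1/(91125/8 - 425126) = 1/(-3309883/8) = -8/3309883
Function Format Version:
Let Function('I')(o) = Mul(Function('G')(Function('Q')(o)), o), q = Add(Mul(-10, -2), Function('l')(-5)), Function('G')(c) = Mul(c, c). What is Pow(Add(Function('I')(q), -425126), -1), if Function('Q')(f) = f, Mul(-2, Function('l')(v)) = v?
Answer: Rational(-8, 3309883) ≈ -2.4170e-6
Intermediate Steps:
Function('l')(v) = Mul(Rational(-1, 2), v)
Function('G')(c) = Pow(c, 2)
q = Rational(45, 2) (q = Add(Mul(-10, -2), Mul(Rational(-1, 2), -5)) = Add(20, Rational(5, 2)) = Rational(45, 2) ≈ 22.500)
Function('I')(o) = Pow(o, 3) (Function('I')(o) = Mul(Pow(o, 2), o) = Pow(o, 3))
Pow(Add(Function('I')(q), -425126), -1) = Pow(Add(Pow(Rational(45, 2), 3), -425126), -1) = Pow(Add(Rational(91125, 8), -425126), -1) = Pow(Rational(-3309883, 8), -1) = Rational(-8, 3309883)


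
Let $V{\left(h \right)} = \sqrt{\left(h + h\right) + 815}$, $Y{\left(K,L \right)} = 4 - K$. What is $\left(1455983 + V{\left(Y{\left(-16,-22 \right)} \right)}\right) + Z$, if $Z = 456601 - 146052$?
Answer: $1766532 + 3 \sqrt{95} \approx 1.7666 \cdot 10^{6}$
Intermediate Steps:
$Z = 310549$
$V{\left(h \right)} = \sqrt{815 + 2 h}$ ($V{\left(h \right)} = \sqrt{2 h + 815} = \sqrt{815 + 2 h}$)
$\left(1455983 + V{\left(Y{\left(-16,-22 \right)} \right)}\right) + Z = \left(1455983 + \sqrt{815 + 2 \left(4 - -16\right)}\right) + 310549 = \left(1455983 + \sqrt{815 + 2 \left(4 + 16\right)}\right) + 310549 = \left(1455983 + \sqrt{815 + 2 \cdot 20}\right) + 310549 = \left(1455983 + \sqrt{815 + 40}\right) + 310549 = \left(1455983 + \sqrt{855}\right) + 310549 = \left(1455983 + 3 \sqrt{95}\right) + 310549 = 1766532 + 3 \sqrt{95}$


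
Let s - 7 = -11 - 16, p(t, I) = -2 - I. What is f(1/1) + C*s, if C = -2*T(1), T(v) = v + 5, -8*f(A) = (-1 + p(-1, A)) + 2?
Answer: 961/4 ≈ 240.25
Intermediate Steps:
f(A) = ⅛ + A/8 (f(A) = -((-1 + (-2 - A)) + 2)/8 = -((-3 - A) + 2)/8 = -(-1 - A)/8 = ⅛ + A/8)
T(v) = 5 + v
C = -12 (C = -2*(5 + 1) = -2*6 = -12)
s = -20 (s = 7 + (-11 - 16) = 7 - 27 = -20)
f(1/1) + C*s = (⅛ + (⅛)/1) - 12*(-20) = (⅛ + (⅛)*1) + 240 = (⅛ + ⅛) + 240 = ¼ + 240 = 961/4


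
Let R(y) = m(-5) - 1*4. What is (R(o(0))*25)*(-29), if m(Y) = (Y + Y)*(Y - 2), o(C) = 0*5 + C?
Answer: -47850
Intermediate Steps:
o(C) = C (o(C) = 0 + C = C)
m(Y) = 2*Y*(-2 + Y) (m(Y) = (2*Y)*(-2 + Y) = 2*Y*(-2 + Y))
R(y) = 66 (R(y) = 2*(-5)*(-2 - 5) - 1*4 = 2*(-5)*(-7) - 4 = 70 - 4 = 66)
(R(o(0))*25)*(-29) = (66*25)*(-29) = 1650*(-29) = -47850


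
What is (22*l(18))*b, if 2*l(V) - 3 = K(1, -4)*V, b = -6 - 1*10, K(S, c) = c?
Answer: 12144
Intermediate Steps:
b = -16 (b = -6 - 10 = -16)
l(V) = 3/2 - 2*V (l(V) = 3/2 + (-4*V)/2 = 3/2 - 2*V)
(22*l(18))*b = (22*(3/2 - 2*18))*(-16) = (22*(3/2 - 36))*(-16) = (22*(-69/2))*(-16) = -759*(-16) = 12144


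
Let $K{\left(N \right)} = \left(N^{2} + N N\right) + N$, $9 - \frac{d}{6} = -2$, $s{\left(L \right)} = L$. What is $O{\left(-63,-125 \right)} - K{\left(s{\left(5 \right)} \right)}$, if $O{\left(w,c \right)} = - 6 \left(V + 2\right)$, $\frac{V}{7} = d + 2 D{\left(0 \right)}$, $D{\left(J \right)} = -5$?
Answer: $-2419$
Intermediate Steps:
$d = 66$ ($d = 54 - -12 = 54 + 12 = 66$)
$K{\left(N \right)} = N + 2 N^{2}$ ($K{\left(N \right)} = \left(N^{2} + N^{2}\right) + N = 2 N^{2} + N = N + 2 N^{2}$)
$V = 392$ ($V = 7 \left(66 + 2 \left(-5\right)\right) = 7 \left(66 - 10\right) = 7 \cdot 56 = 392$)
$O{\left(w,c \right)} = -2364$ ($O{\left(w,c \right)} = - 6 \left(392 + 2\right) = \left(-6\right) 394 = -2364$)
$O{\left(-63,-125 \right)} - K{\left(s{\left(5 \right)} \right)} = -2364 - 5 \left(1 + 2 \cdot 5\right) = -2364 - 5 \left(1 + 10\right) = -2364 - 5 \cdot 11 = -2364 - 55 = -2419$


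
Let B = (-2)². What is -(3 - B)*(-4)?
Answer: -4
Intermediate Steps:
B = 4
-(3 - B)*(-4) = -(3 - 1*4)*(-4) = -(3 - 4)*(-4) = -1*(-1)*(-4) = 1*(-4) = -4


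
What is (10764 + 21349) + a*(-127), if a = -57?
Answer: 39352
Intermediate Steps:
(10764 + 21349) + a*(-127) = (10764 + 21349) - 57*(-127) = 32113 + 7239 = 39352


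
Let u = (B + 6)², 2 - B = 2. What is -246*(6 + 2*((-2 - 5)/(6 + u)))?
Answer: -1394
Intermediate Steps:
B = 0 (B = 2 - 1*2 = 2 - 2 = 0)
u = 36 (u = (0 + 6)² = 6² = 36)
-246*(6 + 2*((-2 - 5)/(6 + u))) = -246*(6 + 2*((-2 - 5)/(6 + 36))) = -246*(6 + 2*(-7/42)) = -246*(6 + 2*(-7*1/42)) = -246*(6 + 2*(-⅙)) = -246*(6 - ⅓) = -246*17/3 = -1*1394 = -1394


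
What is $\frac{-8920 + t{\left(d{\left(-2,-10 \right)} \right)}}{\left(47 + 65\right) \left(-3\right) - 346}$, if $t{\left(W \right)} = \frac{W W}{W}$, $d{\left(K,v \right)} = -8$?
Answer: $\frac{144}{11} \approx 13.091$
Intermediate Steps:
$t{\left(W \right)} = W$ ($t{\left(W \right)} = \frac{W^{2}}{W} = W$)
$\frac{-8920 + t{\left(d{\left(-2,-10 \right)} \right)}}{\left(47 + 65\right) \left(-3\right) - 346} = \frac{-8920 - 8}{\left(47 + 65\right) \left(-3\right) - 346} = - \frac{8928}{112 \left(-3\right) - 346} = - \frac{8928}{-336 - 346} = - \frac{8928}{-682} = \left(-8928\right) \left(- \frac{1}{682}\right) = \frac{144}{11}$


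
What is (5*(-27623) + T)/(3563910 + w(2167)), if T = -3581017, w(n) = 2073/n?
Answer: -8059359044/7722995043 ≈ -1.0436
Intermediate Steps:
(5*(-27623) + T)/(3563910 + w(2167)) = (5*(-27623) - 3581017)/(3563910 + 2073/2167) = (-138115 - 3581017)/(3563910 + 2073*(1/2167)) = -3719132/(3563910 + 2073/2167) = -3719132/7722995043/2167 = -3719132*2167/7722995043 = -8059359044/7722995043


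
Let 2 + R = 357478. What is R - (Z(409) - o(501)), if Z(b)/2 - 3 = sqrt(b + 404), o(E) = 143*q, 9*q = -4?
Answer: 3216658/9 - 2*sqrt(813) ≈ 3.5735e+5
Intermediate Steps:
q = -4/9 (q = (1/9)*(-4) = -4/9 ≈ -0.44444)
R = 357476 (R = -2 + 357478 = 357476)
o(E) = -572/9 (o(E) = 143*(-4/9) = -572/9)
Z(b) = 6 + 2*sqrt(404 + b) (Z(b) = 6 + 2*sqrt(b + 404) = 6 + 2*sqrt(404 + b))
R - (Z(409) - o(501)) = 357476 - ((6 + 2*sqrt(404 + 409)) - 1*(-572/9)) = 357476 - ((6 + 2*sqrt(813)) + 572/9) = 357476 - (626/9 + 2*sqrt(813)) = 357476 + (-626/9 - 2*sqrt(813)) = 3216658/9 - 2*sqrt(813)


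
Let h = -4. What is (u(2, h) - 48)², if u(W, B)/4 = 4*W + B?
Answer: 1024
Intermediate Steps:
u(W, B) = 4*B + 16*W (u(W, B) = 4*(4*W + B) = 4*(B + 4*W) = 4*B + 16*W)
(u(2, h) - 48)² = ((4*(-4) + 16*2) - 48)² = ((-16 + 32) - 48)² = (16 - 48)² = (-32)² = 1024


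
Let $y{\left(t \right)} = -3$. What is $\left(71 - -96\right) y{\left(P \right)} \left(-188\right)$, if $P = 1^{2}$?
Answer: $94188$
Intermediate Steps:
$P = 1$
$\left(71 - -96\right) y{\left(P \right)} \left(-188\right) = \left(71 - -96\right) \left(-3\right) \left(-188\right) = \left(71 + 96\right) \left(-3\right) \left(-188\right) = 167 \left(-3\right) \left(-188\right) = \left(-501\right) \left(-188\right) = 94188$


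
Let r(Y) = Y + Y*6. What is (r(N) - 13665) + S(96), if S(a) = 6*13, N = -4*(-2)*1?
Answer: -13531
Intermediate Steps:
N = 8 (N = 8*1 = 8)
S(a) = 78
r(Y) = 7*Y (r(Y) = Y + 6*Y = 7*Y)
(r(N) - 13665) + S(96) = (7*8 - 13665) + 78 = (56 - 13665) + 78 = -13609 + 78 = -13531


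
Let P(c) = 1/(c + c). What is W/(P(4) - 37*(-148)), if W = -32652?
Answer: -87072/14603 ≈ -5.9626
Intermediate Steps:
P(c) = 1/(2*c)
W/(P(4) - 37*(-148)) = -32652/((1/2)/4 - 37*(-148)) = -32652/((1/2)*(1/4) + 5476) = -32652/(1/8 + 5476) = -32652/43809/8 = -32652*8/43809 = -87072/14603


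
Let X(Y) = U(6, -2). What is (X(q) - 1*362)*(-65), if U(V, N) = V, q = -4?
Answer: 23140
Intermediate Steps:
X(Y) = 6
(X(q) - 1*362)*(-65) = (6 - 1*362)*(-65) = (6 - 362)*(-65) = -356*(-65) = 23140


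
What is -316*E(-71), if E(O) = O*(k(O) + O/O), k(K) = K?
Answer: -1570520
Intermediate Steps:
E(O) = O*(1 + O) (E(O) = O*(O + O/O) = O*(O + 1) = O*(1 + O))
-316*E(-71) = -(-22436)*(1 - 71) = -(-22436)*(-70) = -316*4970 = -1570520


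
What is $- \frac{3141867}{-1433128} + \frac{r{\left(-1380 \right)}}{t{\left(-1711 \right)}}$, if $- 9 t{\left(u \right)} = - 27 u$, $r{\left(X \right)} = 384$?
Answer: $\frac{5192294053}{2452082008} \approx 2.1175$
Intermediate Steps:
$t{\left(u \right)} = 3 u$ ($t{\left(u \right)} = - \frac{\left(-27\right) u}{9} = 3 u$)
$- \frac{3141867}{-1433128} + \frac{r{\left(-1380 \right)}}{t{\left(-1711 \right)}} = - \frac{3141867}{-1433128} + \frac{384}{3 \left(-1711\right)} = \left(-3141867\right) \left(- \frac{1}{1433128}\right) + \frac{384}{-5133} = \frac{3141867}{1433128} + 384 \left(- \frac{1}{5133}\right) = \frac{3141867}{1433128} - \frac{128}{1711} = \frac{5192294053}{2452082008}$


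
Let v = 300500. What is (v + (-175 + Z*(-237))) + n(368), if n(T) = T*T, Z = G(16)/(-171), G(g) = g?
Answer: 24838957/57 ≈ 4.3577e+5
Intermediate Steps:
Z = -16/171 (Z = 16/(-171) = 16*(-1/171) = -16/171 ≈ -0.093567)
n(T) = T²
(v + (-175 + Z*(-237))) + n(368) = (300500 + (-175 - 16/171*(-237))) + 368² = (300500 + (-175 + 1264/57)) + 135424 = (300500 - 8711/57) + 135424 = 17119789/57 + 135424 = 24838957/57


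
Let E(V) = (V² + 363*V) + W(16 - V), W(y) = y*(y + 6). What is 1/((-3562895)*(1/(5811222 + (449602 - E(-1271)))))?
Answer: -688533/712579 ≈ -0.96626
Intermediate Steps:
W(y) = y*(6 + y)
E(V) = V² + 363*V + (16 - V)*(22 - V) (E(V) = (V² + 363*V) + (16 - V)*(6 + (16 - V)) = (V² + 363*V) + (16 - V)*(22 - V) = V² + 363*V + (16 - V)*(22 - V))
1/((-3562895)*(1/(5811222 + (449602 - E(-1271))))) = 1/((-3562895)*(1/(5811222 + (449602 - (352 + 2*(-1271)² + 325*(-1271)))))) = -(6260824/3562895 - (352 + 2*1615441 - 413075)/3562895) = -(6260824/3562895 - (352 + 3230882 - 413075)/3562895) = -(6260824/3562895 - 2818159/3562895) = -1/(3562895*(1/(5811222 + (449602 - 2818159)))) = -1/(3562895*(1/(5811222 - 2368557))) = -1/(3562895*(1/3442665)) = -1/(3562895*1/3442665) = -1/3562895*3442665 = -688533/712579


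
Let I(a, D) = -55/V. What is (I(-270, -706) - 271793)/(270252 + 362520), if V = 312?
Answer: -84799471/197424864 ≈ -0.42953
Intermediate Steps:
I(a, D) = -55/312
(I(-270, -706) - 271793)/(270252 + 362520) = (-55/312 - 271793)/(270252 + 362520) = -84799471/312/632772 = -84799471/312*1/632772 = -84799471/197424864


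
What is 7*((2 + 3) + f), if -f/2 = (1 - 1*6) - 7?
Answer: 203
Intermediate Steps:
f = 24 (f = -2*((1 - 1*6) - 7) = -2*((1 - 6) - 7) = -2*(-5 - 7) = -2*(-12) = 24)
7*((2 + 3) + f) = 7*((2 + 3) + 24) = 7*(5 + 24) = 7*29 = 203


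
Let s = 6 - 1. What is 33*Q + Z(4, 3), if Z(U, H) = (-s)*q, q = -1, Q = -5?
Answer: -160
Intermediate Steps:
s = 5
Z(U, H) = 5 (Z(U, H) = -1*5*(-1) = -5*(-1) = 5)
33*Q + Z(4, 3) = 33*(-5) + 5 = -165 + 5 = -160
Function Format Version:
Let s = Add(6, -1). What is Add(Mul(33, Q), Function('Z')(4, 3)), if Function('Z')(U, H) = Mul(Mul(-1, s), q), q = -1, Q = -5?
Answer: -160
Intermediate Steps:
s = 5
Function('Z')(U, H) = 5 (Function('Z')(U, H) = Mul(Mul(-1, 5), -1) = Mul(-5, -1) = 5)
Add(Mul(33, Q), Function('Z')(4, 3)) = Add(Mul(33, -5), 5) = Add(-165, 5) = -160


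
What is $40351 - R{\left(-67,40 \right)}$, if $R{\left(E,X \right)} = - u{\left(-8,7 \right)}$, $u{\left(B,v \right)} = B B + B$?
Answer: $40407$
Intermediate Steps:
$u{\left(B,v \right)} = B + B^{2}$ ($u{\left(B,v \right)} = B^{2} + B = B + B^{2}$)
$R{\left(E,X \right)} = -56$ ($R{\left(E,X \right)} = - \left(-8\right) \left(1 - 8\right) = - \left(-8\right) \left(-7\right) = \left(-1\right) 56 = -56$)
$40351 - R{\left(-67,40 \right)} = 40351 - -56 = 40351 + 56 = 40407$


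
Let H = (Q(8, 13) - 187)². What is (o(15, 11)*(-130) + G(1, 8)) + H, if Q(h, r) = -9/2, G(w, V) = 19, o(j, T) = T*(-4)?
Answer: 169645/4 ≈ 42411.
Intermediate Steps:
o(j, T) = -4*T
Q(h, r) = -9/2 (Q(h, r) = -9*½ = -9/2)
H = 146689/4 (H = (-9/2 - 187)² = (-383/2)² = 146689/4 ≈ 36672.)
(o(15, 11)*(-130) + G(1, 8)) + H = (-4*11*(-130) + 19) + 146689/4 = (-44*(-130) + 19) + 146689/4 = (5720 + 19) + 146689/4 = 5739 + 146689/4 = 169645/4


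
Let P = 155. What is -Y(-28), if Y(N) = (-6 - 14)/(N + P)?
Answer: 20/127 ≈ 0.15748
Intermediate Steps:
Y(N) = -20/(155 + N) (Y(N) = (-6 - 14)/(N + 155) = -20/(155 + N))
-Y(-28) = -(-20)/(155 - 28) = -(-20)/127 = -1*(-20/127) = 20/127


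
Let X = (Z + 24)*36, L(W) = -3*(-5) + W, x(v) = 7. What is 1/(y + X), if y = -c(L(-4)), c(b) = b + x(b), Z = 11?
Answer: 1/1242 ≈ 0.00080515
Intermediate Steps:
L(W) = 15 + W
c(b) = 7 + b (c(b) = b + 7 = 7 + b)
X = 1260 (X = (11 + 24)*36 = 35*36 = 1260)
y = -18 (y = -(7 + (15 - 4)) = -(7 + 11) = -1*18 = -18)
1/(y + X) = 1/(-18 + 1260) = 1/1242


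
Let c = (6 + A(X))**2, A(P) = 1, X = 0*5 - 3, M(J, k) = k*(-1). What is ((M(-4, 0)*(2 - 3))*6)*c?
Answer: 0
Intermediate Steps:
M(J, k) = -k
X = -3 (X = 0 - 3 = -3)
c = 49 (c = (6 + 1)**2 = 7**2 = 49)
((M(-4, 0)*(2 - 3))*6)*c = (((-1*0)*(2 - 3))*6)*49 = ((0*(-1))*6)*49 = (0*6)*49 = 0*49 = 0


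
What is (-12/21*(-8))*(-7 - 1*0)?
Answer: -32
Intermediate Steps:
(-12/21*(-8))*(-7 - 1*0) = (-12*1/21*(-8))*(-7 + 0) = -4/7*(-8)*(-7) = (32/7)*(-7) = -32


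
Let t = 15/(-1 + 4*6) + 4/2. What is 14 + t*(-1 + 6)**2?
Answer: 1847/23 ≈ 80.304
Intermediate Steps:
t = 61/23 (t = 15/(-1 + 24) + 4*(1/2) = 15/23 + 2 = 61/23 ≈ 2.6522)
14 + t*(-1 + 6)**2 = 14 + 61*(-1 + 6)**2/23 = 14 + (61/23)*5**2 = 14 + (61/23)*25 = 14 + 1525/23 = 1847/23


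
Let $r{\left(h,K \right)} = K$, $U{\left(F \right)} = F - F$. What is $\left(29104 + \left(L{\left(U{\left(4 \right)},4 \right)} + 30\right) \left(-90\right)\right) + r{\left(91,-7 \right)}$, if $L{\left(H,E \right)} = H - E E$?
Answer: $27837$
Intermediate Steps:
$U{\left(F \right)} = 0$
$L{\left(H,E \right)} = H - E^{2}$
$\left(29104 + \left(L{\left(U{\left(4 \right)},4 \right)} + 30\right) \left(-90\right)\right) + r{\left(91,-7 \right)} = \left(29104 + \left(\left(0 - 4^{2}\right) + 30\right) \left(-90\right)\right) - 7 = \left(29104 + \left(\left(0 - 16\right) + 30\right) \left(-90\right)\right) - 7 = \left(29104 + \left(-16 + 30\right) \left(-90\right)\right) - 7 = \left(29104 + 14 \left(-90\right)\right) - 7 = \left(29104 - 1260\right) - 7 = 27844 - 7 = 27837$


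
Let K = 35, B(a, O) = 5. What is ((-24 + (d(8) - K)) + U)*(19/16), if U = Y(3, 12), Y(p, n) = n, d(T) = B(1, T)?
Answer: -399/8 ≈ -49.875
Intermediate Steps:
d(T) = 5
U = 12
((-24 + (d(8) - K)) + U)*(19/16) = ((-24 + (5 - 1*35)) + 12)*(19/16) = ((-24 + (5 - 35)) + 12)*(19*(1/16)) = ((-24 - 30) + 12)*(19/16) = (-54 + 12)*(19/16) = -42*19/16 = -399/8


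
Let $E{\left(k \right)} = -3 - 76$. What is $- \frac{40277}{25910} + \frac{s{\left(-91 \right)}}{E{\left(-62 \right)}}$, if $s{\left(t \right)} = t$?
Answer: $- \frac{824073}{2046890} \approx -0.4026$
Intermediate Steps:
$E{\left(k \right)} = -79$ ($E{\left(k \right)} = -3 - 76 = -79$)
$- \frac{40277}{25910} + \frac{s{\left(-91 \right)}}{E{\left(-62 \right)}} = - \frac{40277}{25910} - \frac{91}{-79} = \left(-40277\right) \frac{1}{25910} - - \frac{91}{79} = - \frac{40277}{25910} + \frac{91}{79} = - \frac{824073}{2046890}$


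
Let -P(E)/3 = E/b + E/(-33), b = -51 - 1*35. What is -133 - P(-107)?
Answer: -113085/946 ≈ -119.54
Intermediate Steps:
b = -86 (b = -51 - 35 = -86)
P(E) = 119*E/946 (P(E) = -3*(E/(-86) + E/(-33)) = -3*(E*(-1/86) + E*(-1/33)) = -3*(-E/86 - E/33) = -(-119)*E/946 = 119*E/946)
-133 - P(-107) = -133 - 119*(-107)/946 = -133 - 1*(-12733/946) = -133 + 12733/946 = -113085/946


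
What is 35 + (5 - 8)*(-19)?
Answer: 92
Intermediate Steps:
35 + (5 - 8)*(-19) = 35 - 3*(-19) = 35 + 57 = 92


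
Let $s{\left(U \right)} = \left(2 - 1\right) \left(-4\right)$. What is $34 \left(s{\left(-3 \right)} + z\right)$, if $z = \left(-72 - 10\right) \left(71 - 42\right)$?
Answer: $-80988$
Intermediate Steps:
$z = -2378$ ($z = \left(-82\right) 29 = -2378$)
$s{\left(U \right)} = -4$ ($s{\left(U \right)} = 1 \left(-4\right) = -4$)
$34 \left(s{\left(-3 \right)} + z\right) = 34 \left(-4 - 2378\right) = 34 \left(-2382\right) = -80988$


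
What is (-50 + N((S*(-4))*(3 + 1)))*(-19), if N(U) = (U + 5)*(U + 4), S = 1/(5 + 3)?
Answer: 836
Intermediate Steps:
S = ⅛ (S = 1/8 = ⅛ ≈ 0.12500)
N(U) = (4 + U)*(5 + U) (N(U) = (5 + U)*(4 + U) = (4 + U)*(5 + U))
(-50 + N((S*(-4))*(3 + 1)))*(-19) = (-50 + (20 + (((⅛)*(-4))*(3 + 1))² + 9*(((⅛)*(-4))*(3 + 1))))*(-19) = (-50 + (20 + (-½*4)² + 9*(-½*4)))*(-19) = (-50 + (20 + (-2)² + 9*(-2)))*(-19) = (-50 + (20 + 4 - 18))*(-19) = (-50 + 6)*(-19) = -44*(-19) = 836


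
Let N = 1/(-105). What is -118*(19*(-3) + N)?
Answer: 706348/105 ≈ 6727.1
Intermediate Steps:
N = -1/105 (N = 1*(-1/105) = -1/105 ≈ -0.0095238)
-118*(19*(-3) + N) = -118*(19*(-3) - 1/105) = -118*(-57 - 1/105) = -118*(-5986/105) = 706348/105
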